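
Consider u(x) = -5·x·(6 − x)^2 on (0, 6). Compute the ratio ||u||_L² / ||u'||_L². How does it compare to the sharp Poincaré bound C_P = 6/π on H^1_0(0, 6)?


||u||_L² / ||u'||_L² = 3*sqrt(14)/7 < C_P = 6/π.

u(x) = -5·x·(6 − x)^2, so u'(x) = 15*(2 - x)*(x - 6).
u(x) = -5·x·(6 − x)^2 vanishes at x = 0 and x = 6, so u ∈ H^1_0(0, 6). Differentiate via the product rule and integrate the resulting polynomials term by term.
  ∫_0^6 u² dx = ∫_0^6 (25*x^6 - 600*x^5 + 5400*x^4 - 21600*x^3 + 32400*x^2) dx. Term by term:
    ∫_0^6 25*x^6 dx = 6998400/7;  ∫_0^6 -600*x^5 dx = -4665600;  ∫_0^6 5400*x^4 dx = 8398080;
    ∫_0^6 -21600*x^3 dx = -6998400;  ∫_0^6 32400*x^2 dx = 2332800.
  Sum: 6998400/7 − 4665600 + 8398080 − 6998400 + 2332800 = 466560/7.
  ∫_0^6 (u')² dx = ∫_0^6 (225*x^4 - 3600*x^3 + 19800*x^2 - 43200*x + 32400) dx. Term by term:
    ∫_0^6 225*x^4 dx = 349920;  ∫_0^6 -3600*x^3 dx = -1166400;  ∫_0^6 19800*x^2 dx = 1425600;
    ∫_0^6 -43200*x dx = -777600;  ∫_0^6 32400 dx = 194400.
  Sum: 349920 − 1166400 + 1425600 − 777600 + 194400 = 25920.
∫_0^6 u² dx = 466560/7, so ||u||_L² = 216*sqrt(70)/7.
∫_0^6 (u')² dx = 25920, so ||u'||_L² = 72*sqrt(5).
Ratio ||u||_L² / ||u'||_L² = 3*sqrt(14)/7.
Sharp Poincaré constant on H^1_0(0, 6) is C_P = L/π = 6/π, achieved by sin(π/6·x).
A polynomial bump cannot attain the sharp Poincaré constant (only the first sine eigenfunction does), so the ratio is strictly less than C_P, consistent with ||u||_L² ≤ C_P ||u'||_L².


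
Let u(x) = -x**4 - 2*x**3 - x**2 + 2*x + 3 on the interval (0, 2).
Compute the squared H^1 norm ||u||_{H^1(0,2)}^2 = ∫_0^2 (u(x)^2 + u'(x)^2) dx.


||u||_{H^1}^2 = 407014/315

The H^1 norm (squared) on an interval (0, L) is
  ||u||_{H^1}^2 = ∫_0^L u(x)^2 dx + ∫_0^L u'(x)^2 dx.
Compute u'(x) = -4*x**3 - 6*x**2 - 2*x + 2.
Then u(x)^2 = x**8 + 4*x**7 + 6*x**6 - 13*x**4 - 16*x**3 - 2*x**2 + 12*x + 9 and u'(x)^2 = 16*x**6 + 48*x**5 + 52*x**4 + 8*x**3 - 20*x**2 - 8*x + 4.
Integrate each monomial from 0 to 2 using ∫_0^2 c·x^n dx = c·2^(n+1)/(n+1):
  ∫_0^2 u(x)^2 dx = ∫_0^2 (x^8 + 4*x^7 + 6*x^6 - 13*x^4 - 16*x^3 - 2*x^2 + 12*x + 9) dx. Term by term:
    ∫_0^2 x^8 dx = 512/9;  ∫_0^2 4*x^7 dx = 128;  ∫_0^2 6*x^6 dx = 768/7;
    ∫_0^2 -13*x^4 dx = -416/5;  ∫_0^2 -16*x^3 dx = -64;  ∫_0^2 -2*x^2 dx = -16/3;
    ∫_0^2 12*x dx = 24;  ∫_0^2 9 dx = 18.
  Sum: 512/9 + 128 + 768/7 − 416/5 − 64 − 16/3 + 24 + 18 = 57982/315.
  ∫_0^2 u'(x)^2 dx = ∫_0^2 (16*x^6 + 48*x^5 + 52*x^4 + 8*x^3 - 20*x^2 - 8*x + 4) dx. Term by term:
    ∫_0^2 16*x^6 dx = 2048/7;  ∫_0^2 48*x^5 dx = 512;  ∫_0^2 52*x^4 dx = 1664/5;
    ∫_0^2 8*x^3 dx = 32;  ∫_0^2 -20*x^2 dx = -160/3;  ∫_0^2 -8*x dx = -16;
    ∫_0^2 4 dx = 8.
  Sum: 2048/7 + 512 + 1664/5 + 32 − 160/3 − 16 + 8 = 116344/105.
Adding: ||u||_{H^1}^2 = 57982/315 + 116344/105 = 407014/315.


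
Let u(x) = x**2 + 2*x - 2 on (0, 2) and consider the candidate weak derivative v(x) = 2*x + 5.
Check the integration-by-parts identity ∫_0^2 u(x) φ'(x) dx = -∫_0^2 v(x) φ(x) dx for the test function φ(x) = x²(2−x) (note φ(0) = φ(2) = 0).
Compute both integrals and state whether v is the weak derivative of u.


LHS = -88/15, RHS = -148/15. No, v is not the weak derivative of u.

u(x) = x**2 + 2*x - 2, classical derivative u'(x) = 2*x + 2.
φ(x) = x²(2−x), so φ'(x) = x*(4 - 3*x).
Note φ(0) = φ(2) = 0, so the boundary term u·φ vanishes.
LHS = ∫_0^2 u(x) φ'(x) dx = ∫_0^2 (-3*x^4 - 2*x^3 + 14*x^2 - 8*x) dx. Term by term:
  ∫_0^2 -3*x^4 dx = -96/5;  ∫_0^2 -2*x^3 dx = -8;  ∫_0^2 14*x^2 dx = 112/3;
  ∫_0^2 -8*x dx = -16.
Sum: -96/5 − 8 + 112/3 − 16 = -88/15.
So LHS = -88/15.
∫_0^2 v(x) φ(x) dx = ∫_0^2 (-2*x^4 - x^3 + 10*x^2) dx. Term by term:
  ∫_0^2 -2*x^4 dx = -64/5;  ∫_0^2 -x^3 dx = -4;  ∫_0^2 10*x^2 dx = 80/3.
Sum: -64/5 − 4 + 80/3 = 148/15.
So RHS = -∫_0^2 v(x) φ(x) dx = -148/15.
LHS − RHS = 4 ≠ 0, so the identity fails.
(For a valid weak derivative the identity must hold for EVERY test function, in particular this one. The failure shows v is NOT the weak derivative of u.)
Correct weak derivative would be u'(x) = 2*x + 2.


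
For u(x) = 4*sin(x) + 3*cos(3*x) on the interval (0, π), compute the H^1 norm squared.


||u||_{H^1(0,π)}^2 = 61*π

u'(x) = -9*sin(3*x) + 4*cos(x).
Expand u² and (u')² and integrate term by term on (0, π), using: for integers n ≥ 1, ∫_0^π sin²(nx) dx = ∫_0^π cos²(nx) dx = π/2; for n ≠ n', ∫_0^π sin(nx)sin(n'x) dx = ∫_0^π cos(nx)cos(n'x) dx = 0; and by product-to-sum, ∫_0^π sin(nx)cos(n'x) dx = ½∫_0^π [sin((n+n')x) + sin((n−n')x)] dx, which is 0 when n+n' is even and 2n/(n²−n'²) when n+n' is odd (it need not vanish on (0, π)).
  u² squared terms: (3)²·∫cos(3x)² dx = 9·π/2 = 9*π/2;  (4)²·∫sin(x)² dx = 16·π/2 = 8*π.
  u² cross terms: 2·(3)·(4)·∫cos(3x)·sin(x) dx = 24·(0) = 0.
  So ∫_0^π u² dx = 9*π/2 + 8*π + 0 = 25*π/2.
  (u')² squared terms: (-9)²·∫sin(3x)² dx = 81·π/2 = 81*π/2;  (4)²·∫cos(x)² dx = 16·π/2 = 8*π.
  (u')² cross terms: 2·(-9)·(4)·∫sin(3x)·cos(x) dx = -72·(0) = 0.
  So ∫_0^π (u')² dx = 81*π/2 + 8*π + 0 = 97*π/2.
||u||_{H^1}^2 = (25*π/2) + (97*π/2) = 61*π.


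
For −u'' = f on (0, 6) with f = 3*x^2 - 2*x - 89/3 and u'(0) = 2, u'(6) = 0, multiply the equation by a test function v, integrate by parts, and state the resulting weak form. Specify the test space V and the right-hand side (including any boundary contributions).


V = H^1(0, 6) (v unrestricted at boundary; u is determined up to an additive constant); weak form: ∫_0^6 u'v' dx = ∫_0^6 (3*x^2 - 2*x - 89/3) v dx − 2·v(0) for all v ∈ V.

Multiply both sides by a test function v and integrate from 0 to 6:
  ∫_0^6 −u''(x) v(x) dx = ∫_0^6 f(x) v(x) dx.
Integrate the LHS by parts once:
  ∫_0^6 −u'' v dx = −[u'(x) v(x)]_0^6 + ∫_0^6 u'(x) v'(x) dx.
Thus ∫_0^6 u'(x) v'(x) dx = ∫_0^6 f(x) v(x) dx + [u'(x) v(x)]_0^6.
Choose V so that boundary terms are either known or forced to vanish.
u has inhomogeneous Neumann u'(0) = 2, u'(6) = 0. [u' v]_0^6 = (0)·v(6) − (2)·v(0) = − 2·v(0). Take V = H^1(0, 6); boundary term becomes part of RHS.
Weak formulation: find u (satisfying any essential BC) such that ∫_0^6 u'(x) v'(x) dx = ∫_0^6 f v dx − 2·v(0) for all v ∈ V (Neumann data are natural BCs: they enter the RHS as boundary terms).
Substituting f(x) = 3*x^2 - 2*x - 89/3, the right-hand side is ∫_0^6 (3*x^2 - 2*x - 89/3) v dx − 2·v(0).
Compatibility check (pure Neumann): taking v ≡ 1 ∈ V gives 0 = ∫_0^6 f dx + (0) − (2), i.e. ∫_0^6 f dx must equal u'(0) − u'(6) = 2. Indeed ∫_0^6 (3*x^2 - 2*x - 89/3) dx = 2, so the data are compatible. The solution is then unique only up to an additive constant (fix it e.g. by requiring ∫_0^6 u dx = 0).


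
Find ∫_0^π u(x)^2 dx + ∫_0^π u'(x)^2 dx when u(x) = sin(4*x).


||u||_{H^1(0,π)}^2 = 17*π/2

u'(x) = 4*cos(4*x).
Expand u² and (u')² and integrate term by term on (0, π), using: for integers n ≥ 1, ∫_0^π sin²(nx) dx = ∫_0^π cos²(nx) dx = π/2; for n ≠ n', ∫_0^π sin(nx)sin(n'x) dx = ∫_0^π cos(nx)cos(n'x) dx = 0; and by product-to-sum, ∫_0^π sin(nx)cos(n'x) dx = ½∫_0^π [sin((n+n')x) + sin((n−n')x)] dx, which is 0 when n+n' is even and 2n/(n²−n'²) when n+n' is odd (it need not vanish on (0, π)).
  u² squared terms: (1)²·∫sin(4x)² dx = 1·π/2 = π/2.
  So ∫_0^π u² dx = π/2.
  (u')² squared terms: (4)²·∫cos(4x)² dx = 16·π/2 = 8*π.
  So ∫_0^π (u')² dx = 8*π.
||u||_{H^1}^2 = (π/2) + (8*π) = 17*π/2.


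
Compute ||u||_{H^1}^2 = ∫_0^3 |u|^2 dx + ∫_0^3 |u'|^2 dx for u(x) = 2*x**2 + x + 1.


||u||_{H^1}^2 = 2577/5

The H^1 norm (squared) on an interval (0, L) is
  ||u||_{H^1}^2 = ∫_0^L u(x)^2 dx + ∫_0^L u'(x)^2 dx.
Compute u'(x) = 4*x + 1.
Then u(x)^2 = 4*x**4 + 4*x**3 + 5*x**2 + 2*x + 1 and u'(x)^2 = 16*x**2 + 8*x + 1.
Integrate each monomial from 0 to 3 using ∫_0^3 c·x^n dx = c·3^(n+1)/(n+1):
  ∫_0^3 u(x)^2 dx = ∫_0^3 (4*x^4 + 4*x^3 + 5*x^2 + 2*x + 1) dx. Term by term:
    ∫_0^3 4*x^4 dx = 972/5;  ∫_0^3 4*x^3 dx = 81;  ∫_0^3 5*x^2 dx = 45;
    ∫_0^3 2*x dx = 9;  ∫_0^3 1 dx = 3.
  Sum: 972/5 + 81 + 45 + 9 + 3 = 1662/5.
  ∫_0^3 u'(x)^2 dx = ∫_0^3 (16*x^2 + 8*x + 1) dx. Term by term:
    ∫_0^3 16*x^2 dx = 144;  ∫_0^3 8*x dx = 36;  ∫_0^3 1 dx = 3.
  Sum: 144 + 36 + 3 = 183.
Adding: ||u||_{H^1}^2 = 1662/5 + 183 = 2577/5.


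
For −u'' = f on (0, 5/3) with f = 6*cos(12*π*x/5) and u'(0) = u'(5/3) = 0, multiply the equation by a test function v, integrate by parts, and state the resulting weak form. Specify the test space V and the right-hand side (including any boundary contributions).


V = H^1(0, 5/3) (no boundary constraint on v; u is determined up to an additive constant); weak form: ∫_0^5/3 u'v' dx = ∫_0^5/3 (6*cos(12*π*x/5)) v dx for all v ∈ V.

Multiply both sides by a test function v and integrate from 0 to 5/3:
  ∫_0^5/3 −u''(x) v(x) dx = ∫_0^5/3 f(x) v(x) dx.
Integrate the LHS by parts once:
  ∫_0^5/3 −u'' v dx = −[u'(x) v(x)]_0^5/3 + ∫_0^5/3 u'(x) v'(x) dx.
Thus ∫_0^5/3 u'(x) v'(x) dx = ∫_0^5/3 f(x) v(x) dx + [u'(x) v(x)]_0^5/3.
Choose V so that boundary terms are either known or forced to vanish.
u has homogeneous Neumann: u'(0) = u'(5/3) = 0. So [u' v]_0^5/3 = 0·v(5/3) − 0·v(0) = 0 for any v; take V = H^1(0, 5/3).
Weak formulation: find u (satisfying any essential BC) such that ∫_0^5/3 u'(x) v'(x) dx = ∫_0^5/3 f v dx for all v ∈ V (homogeneous Neumann, so boundary terms vanish).
Substituting f(x) = 6*cos(12*π*x/5), the right-hand side is ∫_0^5/3 (6*cos(12*π*x/5)) v dx.
Compatibility check (pure Neumann): taking v ≡ 1 ∈ V gives 0 = ∫_0^5/3 f dx + (0) − (0), i.e. ∫_0^5/3 f dx must equal u'(0) − u'(5/3) = 0. Indeed ∫_0^5/3 (6*cos(12*π*x/5)) dx = 0, so the data are compatible. The solution is then unique only up to an additive constant (fix it e.g. by requiring ∫_0^5/3 u dx = 0).


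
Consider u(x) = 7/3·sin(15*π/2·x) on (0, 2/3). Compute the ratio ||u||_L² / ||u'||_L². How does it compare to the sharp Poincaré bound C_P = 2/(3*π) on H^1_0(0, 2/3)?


||u||_L² / ||u'||_L² = 2/(15*π) < C_P = 2/(3*π).

u(x) = 7/3·sin(15*π/2·x), so u'(x) = 35*π*cos(15*π*x/2)/2.
Writing u(x) = A·sin(kπx/L) with A = 7/3 and k = 5, use ∫_0^L sin²(kπx/L) dx = L/2 and ∫_0^L cos²(kπx/L) dx = L/2.
u² = 49/9·sin²(15*π/2·x) and (u')² = 1225*π^2/4·cos²(15*π/2·x), and each of sin², cos² integrates to L/2 = 1/3 over (0, 2/3).
∫_0^2/3 u² dx = 49/27, so ||u||_L² = 7*sqrt(3)/9.
∫_0^2/3 (u')² dx = 1225*π^2/12, so ||u'||_L² = 35*sqrt(3)*π/6.
Ratio ||u||_L² / ||u'||_L² = 2/(15*π).
Sharp Poincaré constant on H^1_0(0, 2/3) is C_P = L/π = 2/(3*π), achieved by sin(3*π/2·x).
This is the k = 5 harmonic; the ratio L/(kπ) is strictly less than C_P = L/π, consistent with the sharp inequality ||u||_L² ≤ C_P ||u'||_L².


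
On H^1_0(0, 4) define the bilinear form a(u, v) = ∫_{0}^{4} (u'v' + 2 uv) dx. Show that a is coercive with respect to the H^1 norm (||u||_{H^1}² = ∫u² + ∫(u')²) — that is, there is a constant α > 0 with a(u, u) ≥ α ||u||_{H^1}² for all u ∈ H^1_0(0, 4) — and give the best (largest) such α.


α = 1

Coercivity of a(·,·) on H^1_0(0, 4) means a(u, u) ≥ α ||u||_{H^1}² for every u ∈ H^1_0.
The interval has length L = 4, and Poincaré/coercivity depend only on L. Here a(u, u) = ∫(u')² + (2)·∫u².
Here c = 2 ≥ 1, so a(u,u) = ∫(u')² + c∫u² ≥ ∫(u')² + ∫u² = ||u||_{H^1}², i.e. α = 1 works. No larger α is possible: a(u,u) ≥ α||u||_{H^1}² means (1−α)∫(u')² ≥ (α−c)∫u², and for the modes u_n = sin(nπ(x−x₀)/L) (x₀ the left endpoint) one has ∫u_n²/∫(u_n')² = (L/(nπ))² → 0, so a(u_n,u_n)/||u_n||_{H^1}² → 1. Hence the optimal constant is α = 1.
Therefore α = 1.


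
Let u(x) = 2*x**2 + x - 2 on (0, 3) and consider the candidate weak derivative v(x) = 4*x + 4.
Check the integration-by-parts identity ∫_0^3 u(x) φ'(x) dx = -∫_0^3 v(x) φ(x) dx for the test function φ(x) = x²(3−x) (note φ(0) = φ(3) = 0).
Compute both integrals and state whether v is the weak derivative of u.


LHS = -1107/20, RHS = -378/5. No, v is not the weak derivative of u.

u(x) = 2*x**2 + x - 2, classical derivative u'(x) = 4*x + 1.
φ(x) = x²(3−x), so φ'(x) = 3*x*(2 - x).
Note φ(0) = φ(3) = 0, so the boundary term u·φ vanishes.
LHS = ∫_0^3 u(x) φ'(x) dx = ∫_0^3 (-6*x^4 + 9*x^3 + 12*x^2 - 12*x) dx. Term by term:
  ∫_0^3 -6*x^4 dx = -1458/5;  ∫_0^3 9*x^3 dx = 729/4;  ∫_0^3 12*x^2 dx = 108;
  ∫_0^3 -12*x dx = -54.
Sum: -1458/5 + 729/4 + 108 − 54 = -1107/20.
So LHS = -1107/20.
∫_0^3 v(x) φ(x) dx = ∫_0^3 (-4*x^4 + 8*x^3 + 12*x^2) dx. Term by term:
  ∫_0^3 -4*x^4 dx = -972/5;  ∫_0^3 8*x^3 dx = 162;  ∫_0^3 12*x^2 dx = 108.
Sum: -972/5 + 162 + 108 = 378/5.
So RHS = -∫_0^3 v(x) φ(x) dx = -378/5.
LHS − RHS = 81/4 ≠ 0, so the identity fails.
(For a valid weak derivative the identity must hold for EVERY test function, in particular this one. The failure shows v is NOT the weak derivative of u.)
Correct weak derivative would be u'(x) = 4*x + 1.


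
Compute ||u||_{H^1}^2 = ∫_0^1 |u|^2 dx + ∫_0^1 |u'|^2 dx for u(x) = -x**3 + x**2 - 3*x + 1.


||u||_{H^1}^2 = 1051/105

The H^1 norm (squared) on an interval (0, L) is
  ||u||_{H^1}^2 = ∫_0^L u(x)^2 dx + ∫_0^L u'(x)^2 dx.
Compute u'(x) = -3*x**2 + 2*x - 3.
Then u(x)^2 = x**6 - 2*x**5 + 7*x**4 - 8*x**3 + 11*x**2 - 6*x + 1 and u'(x)^2 = 9*x**4 - 12*x**3 + 22*x**2 - 12*x + 9.
Integrate each monomial from 0 to 1 using ∫_0^1 c·x^n dx = c·1^(n+1)/(n+1):
  ∫_0^1 u(x)^2 dx = ∫_0^1 (x^6 - 2*x^5 + 7*x^4 - 8*x^3 + 11*x^2 - 6*x + 1) dx. Term by term:
    ∫_0^1 x^6 dx = 1/7;  ∫_0^1 -2*x^5 dx = -1/3;  ∫_0^1 7*x^4 dx = 7/5;
    ∫_0^1 -8*x^3 dx = -2;  ∫_0^1 11*x^2 dx = 11/3;  ∫_0^1 -6*x dx = -3;
    ∫_0^1 1 dx = 1.
  Sum: 1/7 − 1/3 + 7/5 − 2 + 11/3 − 3 + 1 = 92/105.
  ∫_0^1 u'(x)^2 dx = ∫_0^1 (9*x^4 - 12*x^3 + 22*x^2 - 12*x + 9) dx. Term by term:
    ∫_0^1 9*x^4 dx = 9/5;  ∫_0^1 -12*x^3 dx = -3;  ∫_0^1 22*x^2 dx = 22/3;
    ∫_0^1 -12*x dx = -6;  ∫_0^1 9 dx = 9.
  Sum: 9/5 − 3 + 22/3 − 6 + 9 = 137/15.
Adding: ||u||_{H^1}^2 = 92/105 + 137/15 = 1051/105.


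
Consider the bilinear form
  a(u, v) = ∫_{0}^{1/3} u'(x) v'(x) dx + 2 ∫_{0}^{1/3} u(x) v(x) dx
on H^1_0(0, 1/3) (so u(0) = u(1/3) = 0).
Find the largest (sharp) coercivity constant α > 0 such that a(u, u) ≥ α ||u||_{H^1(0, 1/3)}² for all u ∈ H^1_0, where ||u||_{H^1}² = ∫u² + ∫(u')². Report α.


α = 1

Coercivity of a(·,·) on H^1_0(0, 1/3) means a(u, u) ≥ α ||u||_{H^1}² for every u ∈ H^1_0.
The interval has length L = 1/3, and Poincaré/coercivity depend only on L. Here a(u, u) = ∫(u')² + (2)·∫u².
Here c = 2 ≥ 1, so a(u,u) = ∫(u')² + c∫u² ≥ ∫(u')² + ∫u² = ||u||_{H^1}², i.e. α = 1 works. No larger α is possible: a(u,u) ≥ α||u||_{H^1}² means (1−α)∫(u')² ≥ (α−c)∫u², and for the modes u_n = sin(nπ(x−x₀)/L) (x₀ the left endpoint) one has ∫u_n²/∫(u_n')² = (L/(nπ))² → 0, so a(u_n,u_n)/||u_n||_{H^1}² → 1. Hence the optimal constant is α = 1.
Therefore α = 1.


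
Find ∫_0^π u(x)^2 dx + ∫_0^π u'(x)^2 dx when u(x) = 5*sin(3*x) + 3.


||u||_{H^1(0,π)}^2 = 20 + 134*π

u'(x) = 15*cos(3*x).
Expand u² and (u')² and integrate term by term on (0, π), using: for integers n ≥ 1, ∫_0^π sin²(nx) dx = ∫_0^π cos²(nx) dx = π/2; for n ≠ n', ∫_0^π sin(nx)sin(n'x) dx = ∫_0^π cos(nx)cos(n'x) dx = 0; and by product-to-sum, ∫_0^π sin(nx)cos(n'x) dx = ½∫_0^π [sin((n+n')x) + sin((n−n')x)] dx, which is 0 when n+n' is even and 2n/(n²−n'²) when n+n' is odd (it need not vanish on (0, π)). For the constant mode: ∫_0^π 1 dx = π, ∫_0^π cos(nx) dx = 0, ∫_0^π sin(nx) dx = (1−(−1)^n)/n.
  u² squared terms: (3)²·∫1 dx = 9·π = 9*π;  (5)²·∫sin(3x)² dx = 25·π/2 = 25*π/2.
  u² cross terms: 2·(3)·(5)·∫1·sin(3x) dx = 30·(2/3) = 20.
  So ∫_0^π u² dx = 9*π + 25*π/2 + 20 = 20 + 43*π/2.
  (u')² squared terms: (15)²·∫cos(3x)² dx = 225·π/2 = 225*π/2.
  So ∫_0^π (u')² dx = 225*π/2.
||u||_{H^1}^2 = (20 + 43*π/2) + (225*π/2) = 20 + 134*π.


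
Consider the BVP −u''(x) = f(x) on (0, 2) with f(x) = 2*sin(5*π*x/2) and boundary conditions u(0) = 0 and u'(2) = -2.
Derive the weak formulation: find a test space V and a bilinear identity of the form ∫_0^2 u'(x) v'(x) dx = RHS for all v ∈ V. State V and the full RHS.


V = {v ∈ H^1(0, 2) : v(0) = 0} (test functions vanish at x = 0 where u is specified); weak form: ∫_0^2 u'v' dx = ∫_0^2 (2*sin(5*π*x/2)) v dx − 2·v(2) for all v ∈ V.

Multiply both sides by a test function v and integrate from 0 to 2:
  ∫_0^2 −u''(x) v(x) dx = ∫_0^2 f(x) v(x) dx.
Integrate the LHS by parts once:
  ∫_0^2 −u'' v dx = −[u'(x) v(x)]_0^2 + ∫_0^2 u'(x) v'(x) dx.
Thus ∫_0^2 u'(x) v'(x) dx = ∫_0^2 f(x) v(x) dx + [u'(x) v(x)]_0^2.
Choose V so that boundary terms are either known or forced to vanish.
Mixed BC: u(0) = 0 (Dirichlet) and u'(2) = -2 (Neumann). Define V = {v ∈ H^1(0, 2) : v(0) = 0}. Then [u' v]_0^2 = u'(2)·v(2) − u'(0)·0 = − 2·v(2).
Weak formulation: find u (satisfying any essential BC) such that ∫_0^2 u'(x) v'(x) dx = ∫_0^2 f v dx − 2·v(2) for all v ∈ V (Dirichlet at 0 absorbed into V; Neumann datum at x = 2 contributes the boundary term).
Substituting f(x) = 2*sin(5*π*x/2), the right-hand side is ∫_0^2 (2*sin(5*π*x/2)) v dx − 2·v(2).


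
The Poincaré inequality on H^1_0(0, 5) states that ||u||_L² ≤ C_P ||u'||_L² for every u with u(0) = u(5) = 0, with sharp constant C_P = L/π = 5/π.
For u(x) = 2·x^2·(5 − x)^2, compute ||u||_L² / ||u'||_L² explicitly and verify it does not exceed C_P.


||u||_L² / ||u'||_L² = 5*sqrt(3)/6 < C_P = 5/π.

u(x) = 2·x^2·(5 − x)^2, so u'(x) = 4*x*(x - 5)*(2*x - 5).
u(x) = 2·x^2·(5 − x)^2 vanishes at x = 0 and x = 5, so u ∈ H^1_0(0, 5). Differentiate via the product rule and integrate the resulting polynomials term by term.
  ∫_0^5 u² dx = ∫_0^5 (4*x^8 - 80*x^7 + 600*x^6 - 2000*x^5 + 2500*x^4) dx. Term by term:
    ∫_0^5 4*x^8 dx = 7812500/9;  ∫_0^5 -80*x^7 dx = -3906250;  ∫_0^5 600*x^6 dx = 46875000/7;
    ∫_0^5 -2000*x^5 dx = -15625000/3;  ∫_0^5 2500*x^4 dx = 1562500.
  Sum: 7812500/9 − 3906250 + 46875000/7 − 15625000/3 + 1562500 = 781250/63.
  ∫_0^5 (u')² dx = ∫_0^5 (64*x^6 - 960*x^5 + 5200*x^4 - 12000*x^3 + 10000*x^2) dx. Term by term:
    ∫_0^5 64*x^6 dx = 5000000/7;  ∫_0^5 -960*x^5 dx = -2500000;  ∫_0^5 5200*x^4 dx = 3250000;
    ∫_0^5 -12000*x^3 dx = -1875000;  ∫_0^5 10000*x^2 dx = 1250000/3.
  Sum: 5000000/7 − 2500000 + 3250000 − 1875000 + 1250000/3 = 125000/21.
∫_0^5 u² dx = 781250/63, so ||u||_L² = 625*sqrt(14)/21.
∫_0^5 (u')² dx = 125000/21, so ||u'||_L² = 250*sqrt(42)/21.
Ratio ||u||_L² / ||u'||_L² = 5*sqrt(3)/6.
Sharp Poincaré constant on H^1_0(0, 5) is C_P = L/π = 5/π, achieved by sin(π/5·x).
A polynomial bump cannot attain the sharp Poincaré constant (only the first sine eigenfunction does), so the ratio is strictly less than C_P, consistent with ||u||_L² ≤ C_P ||u'||_L².


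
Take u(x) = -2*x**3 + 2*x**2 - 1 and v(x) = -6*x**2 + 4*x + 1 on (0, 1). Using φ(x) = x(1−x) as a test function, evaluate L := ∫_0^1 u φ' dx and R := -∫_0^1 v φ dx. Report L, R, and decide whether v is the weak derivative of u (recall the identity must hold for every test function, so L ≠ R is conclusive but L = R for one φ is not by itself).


LHS = -1/30, RHS = -1/5. No, v is not the weak derivative of u.

u(x) = -2*x**3 + 2*x**2 - 1, classical derivative u'(x) = -6*x**2 + 4*x.
φ(x) = x(1−x), so φ'(x) = 1 - 2*x.
Note φ(0) = φ(1) = 0, so the boundary term u·φ vanishes.
LHS = ∫_0^1 u(x) φ'(x) dx = ∫_0^1 (4*x^4 - 6*x^3 + 2*x^2 + 2*x - 1) dx. Term by term:
  ∫_0^1 4*x^4 dx = 4/5;  ∫_0^1 -6*x^3 dx = -3/2;  ∫_0^1 2*x^2 dx = 2/3;
  ∫_0^1 2*x dx = 1;  ∫_0^1 -1 dx = -1.
Sum: 4/5 − 3/2 + 2/3 + 1 − 1 = -1/30.
So LHS = -1/30.
∫_0^1 v(x) φ(x) dx = ∫_0^1 (6*x^4 - 10*x^3 + 3*x^2 + x) dx. Term by term:
  ∫_0^1 6*x^4 dx = 6/5;  ∫_0^1 -10*x^3 dx = -5/2;  ∫_0^1 3*x^2 dx = 1;
  ∫_0^1 x dx = 1/2.
Sum: 6/5 − 5/2 + 1 + 1/2 = 1/5.
So RHS = -∫_0^1 v(x) φ(x) dx = -1/5.
LHS − RHS = 1/6 ≠ 0, so the identity fails.
(For a valid weak derivative the identity must hold for EVERY test function, in particular this one. The failure shows v is NOT the weak derivative of u.)
Correct weak derivative would be u'(x) = -6*x**2 + 4*x.


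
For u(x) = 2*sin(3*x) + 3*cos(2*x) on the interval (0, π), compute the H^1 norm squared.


||u||_{H^1(0,π)}^2 = 72 + 85*π/2

u'(x) = -6*sin(2*x) + 6*cos(3*x).
Expand u² and (u')² and integrate term by term on (0, π), using: for integers n ≥ 1, ∫_0^π sin²(nx) dx = ∫_0^π cos²(nx) dx = π/2; for n ≠ n', ∫_0^π sin(nx)sin(n'x) dx = ∫_0^π cos(nx)cos(n'x) dx = 0; and by product-to-sum, ∫_0^π sin(nx)cos(n'x) dx = ½∫_0^π [sin((n+n')x) + sin((n−n')x)] dx, which is 0 when n+n' is even and 2n/(n²−n'²) when n+n' is odd (it need not vanish on (0, π)).
  u² squared terms: (2)²·∫sin(3x)² dx = 4·π/2 = 2*π;  (3)²·∫cos(2x)² dx = 9·π/2 = 9*π/2.
  u² cross terms: 2·(2)·(3)·∫sin(3x)·cos(2x) dx = 12·(6/5) = 72/5.
  So ∫_0^π u² dx = 2*π + 9*π/2 + 72/5 = 72/5 + 13*π/2.
  (u')² squared terms: (-6)²·∫sin(2x)² dx = 36·π/2 = 18*π;  (6)²·∫cos(3x)² dx = 36·π/2 = 18*π.
  (u')² cross terms: 2·(-6)·(6)·∫sin(2x)·cos(3x) dx = -72·(-4/5) = 288/5.
  So ∫_0^π (u')² dx = 18*π + 18*π + 288/5 = 288/5 + 36*π.
||u||_{H^1}^2 = (72/5 + 13*π/2) + (288/5 + 36*π) = 72 + 85*π/2.


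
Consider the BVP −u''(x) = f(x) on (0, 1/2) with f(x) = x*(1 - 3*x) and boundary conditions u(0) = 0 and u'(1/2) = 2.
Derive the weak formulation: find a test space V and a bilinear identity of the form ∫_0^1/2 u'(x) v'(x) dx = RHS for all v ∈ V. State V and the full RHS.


V = {v ∈ H^1(0, 1/2) : v(0) = 0} (test functions vanish at x = 0 where u is specified); weak form: ∫_0^1/2 u'v' dx = ∫_0^1/2 (x*(1 - 3*x)) v dx + 2·v(1/2) for all v ∈ V.

Multiply both sides by a test function v and integrate from 0 to 1/2:
  ∫_0^1/2 −u''(x) v(x) dx = ∫_0^1/2 f(x) v(x) dx.
Integrate the LHS by parts once:
  ∫_0^1/2 −u'' v dx = −[u'(x) v(x)]_0^1/2 + ∫_0^1/2 u'(x) v'(x) dx.
Thus ∫_0^1/2 u'(x) v'(x) dx = ∫_0^1/2 f(x) v(x) dx + [u'(x) v(x)]_0^1/2.
Choose V so that boundary terms are either known or forced to vanish.
Mixed BC: u(0) = 0 (Dirichlet) and u'(1/2) = 2 (Neumann). Define V = {v ∈ H^1(0, 1/2) : v(0) = 0}. Then [u' v]_0^1/2 = u'(1/2)·v(1/2) − u'(0)·0 = 2·v(1/2).
Weak formulation: find u (satisfying any essential BC) such that ∫_0^1/2 u'(x) v'(x) dx = ∫_0^1/2 f v dx + 2·v(1/2) for all v ∈ V (Dirichlet at 0 absorbed into V; Neumann datum at x = 1/2 contributes the boundary term).
Substituting f(x) = x*(1 - 3*x), the right-hand side is ∫_0^1/2 (x*(1 - 3*x)) v dx + 2·v(1/2).


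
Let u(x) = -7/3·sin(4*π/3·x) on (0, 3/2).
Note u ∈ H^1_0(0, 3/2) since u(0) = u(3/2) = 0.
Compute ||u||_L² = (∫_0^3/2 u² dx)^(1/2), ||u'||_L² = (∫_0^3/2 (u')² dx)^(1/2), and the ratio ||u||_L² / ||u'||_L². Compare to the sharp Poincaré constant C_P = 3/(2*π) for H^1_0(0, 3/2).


||u||_L² / ||u'||_L² = 3/(4*π) < C_P = 3/(2*π).

u(x) = -7/3·sin(4*π/3·x), so u'(x) = -28*π*cos(4*π*x/3)/9.
Writing u(x) = A·sin(kπx/L) with A = -7/3 and k = 2, use ∫_0^L sin²(kπx/L) dx = L/2 and ∫_0^L cos²(kπx/L) dx = L/2.
u² = 49/9·sin²(4*π/3·x) and (u')² = 784*π^2/81·cos²(4*π/3·x), and each of sin², cos² integrates to L/2 = 3/4 over (0, 3/2).
∫_0^3/2 u² dx = 49/12, so ||u||_L² = 7*sqrt(3)/6.
∫_0^3/2 (u')² dx = 196*π^2/27, so ||u'||_L² = 14*sqrt(3)*π/9.
Ratio ||u||_L² / ||u'||_L² = 3/(4*π).
Sharp Poincaré constant on H^1_0(0, 3/2) is C_P = L/π = 3/(2*π), achieved by sin(2*π/3·x).
This is the k = 2 harmonic; the ratio L/(kπ) is strictly less than C_P = L/π, consistent with the sharp inequality ||u||_L² ≤ C_P ||u'||_L².


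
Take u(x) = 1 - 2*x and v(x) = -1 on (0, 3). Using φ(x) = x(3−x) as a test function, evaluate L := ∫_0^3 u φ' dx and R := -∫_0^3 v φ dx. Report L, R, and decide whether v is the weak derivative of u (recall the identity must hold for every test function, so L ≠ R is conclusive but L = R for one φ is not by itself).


LHS = 9, RHS = 9/2. No, v is not the weak derivative of u.

u(x) = 1 - 2*x, classical derivative u'(x) = -2.
φ(x) = x(3−x), so φ'(x) = 3 - 2*x.
Note φ(0) = φ(3) = 0, so the boundary term u·φ vanishes.
LHS = ∫_0^3 u(x) φ'(x) dx = ∫_0^3 (4*x^2 - 8*x + 3) dx. Term by term:
  ∫_0^3 4*x^2 dx = 36;  ∫_0^3 -8*x dx = -36;  ∫_0^3 3 dx = 9.
Sum: 36 − 36 + 9 = 9.
So LHS = 9.
∫_0^3 v(x) φ(x) dx = ∫_0^3 (x^2 - 3*x) dx. Term by term:
  ∫_0^3 x^2 dx = 9;  ∫_0^3 -3*x dx = -27/2.
Sum: 9 − 27/2 = -9/2.
So RHS = -∫_0^3 v(x) φ(x) dx = 9/2.
LHS − RHS = 9/2 ≠ 0, so the identity fails.
(For a valid weak derivative the identity must hold for EVERY test function, in particular this one. The failure shows v is NOT the weak derivative of u.)
Correct weak derivative would be u'(x) = -2.


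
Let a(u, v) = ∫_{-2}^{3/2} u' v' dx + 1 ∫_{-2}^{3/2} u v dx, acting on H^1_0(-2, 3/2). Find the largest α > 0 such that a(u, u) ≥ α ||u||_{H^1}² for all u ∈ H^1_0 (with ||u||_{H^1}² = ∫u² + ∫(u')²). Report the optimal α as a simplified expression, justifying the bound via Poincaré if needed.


α = 1

Coercivity of a(·,·) on H^1_0(-2, 3/2) means a(u, u) ≥ α ||u||_{H^1}² for every u ∈ H^1_0.
The interval has length L = 7/2, and Poincaré/coercivity depend only on L. Here a(u, u) = ∫(u')² + (1)·∫u².
Here c = 1 ≥ 1, so a(u,u) = ∫(u')² + c∫u² ≥ ∫(u')² + ∫u² = ||u||_{H^1}², i.e. α = 1 works. No larger α is possible: a(u,u) ≥ α||u||_{H^1}² means (1−α)∫(u')² ≥ (α−c)∫u², and for the modes u_n = sin(nπ(x−x₀)/L) (x₀ the left endpoint) one has ∫u_n²/∫(u_n')² = (L/(nπ))² → 0, so a(u_n,u_n)/||u_n||_{H^1}² → 1. Hence the optimal constant is α = 1.
Therefore α = 1.


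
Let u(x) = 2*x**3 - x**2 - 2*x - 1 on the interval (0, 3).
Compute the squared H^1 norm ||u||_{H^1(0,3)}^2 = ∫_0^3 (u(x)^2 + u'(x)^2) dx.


||u||_{H^1}^2 = 57054/35

The H^1 norm (squared) on an interval (0, L) is
  ||u||_{H^1}^2 = ∫_0^L u(x)^2 dx + ∫_0^L u'(x)^2 dx.
Compute u'(x) = 6*x**2 - 2*x - 2.
Then u(x)^2 = 4*x**6 - 4*x**5 - 7*x**4 + 6*x**2 + 4*x + 1 and u'(x)^2 = 36*x**4 - 24*x**3 - 20*x**2 + 8*x + 4.
Integrate each monomial from 0 to 3 using ∫_0^3 c·x^n dx = c·3^(n+1)/(n+1):
  ∫_0^3 u(x)^2 dx = ∫_0^3 (4*x^6 - 4*x^5 - 7*x^4 + 6*x^2 + 4*x + 1) dx. Term by term:
    ∫_0^3 4*x^6 dx = 8748/7;  ∫_0^3 -4*x^5 dx = -486;  ∫_0^3 -7*x^4 dx = -1701/5;
    ∫_0^3 6*x^2 dx = 54;  ∫_0^3 4*x dx = 18;  ∫_0^3 1 dx = 3.
  Sum: 8748/7 − 486 − 1701/5 + 54 + 18 + 3 = 17448/35.
  ∫_0^3 u'(x)^2 dx = ∫_0^3 (36*x^4 - 24*x^3 - 20*x^2 + 8*x + 4) dx. Term by term:
    ∫_0^3 36*x^4 dx = 8748/5;  ∫_0^3 -24*x^3 dx = -486;  ∫_0^3 -20*x^2 dx = -180;
    ∫_0^3 8*x dx = 36;  ∫_0^3 4 dx = 12.
  Sum: 8748/5 − 486 − 180 + 36 + 12 = 5658/5.
Adding: ||u||_{H^1}^2 = 17448/35 + 5658/5 = 57054/35.


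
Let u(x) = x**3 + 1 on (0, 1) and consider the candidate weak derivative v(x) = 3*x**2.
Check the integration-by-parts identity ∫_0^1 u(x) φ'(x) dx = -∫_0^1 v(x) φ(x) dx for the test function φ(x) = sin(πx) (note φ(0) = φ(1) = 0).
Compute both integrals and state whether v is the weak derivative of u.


LHS = -3/π + 12/π^3, RHS = -3/π + 12/π^3. Yes, v = u' weakly.

u(x) = x**3 + 1, classical derivative u'(x) = 3*x**2.
φ(x) = sin(πx), so φ'(x) = π*cos(π*x).
Note φ(0) = φ(1) = 0, so the boundary term u·φ vanishes.
LHS = ∫_0^1 u(x) φ'(x) dx = ∫_0^1 (π*x^3*cos(π*x) + π*cos(π*x)) dx. Term by term:
  ∫_0^1 π*cos(π*x) dx = 0;  ∫_0^1 π*x^3*cos(π*x) dx = -3/π + 12/π^3.
Sum: 0 + -3/π + 12/π^3 = -3/π + 12/π^3.
So LHS = -3/π + 12/π^3.
∫_0^1 v(x) φ(x) dx = ∫_0^1 (3*x^2*sin(π*x)) dx. Term by term:
  ∫_0^1 3*x^2*sin(π*x) dx = -12/π^3 + 3/π.
So RHS = -∫_0^1 v(x) φ(x) dx = -3/π + 12/π^3.
LHS = RHS, so the identity holds for this test φ.
Moreover u is smooth here and v(x) = u'(x) = 3*x**2 pointwise, so the identity holds for every test function. Hence v is the weak derivative of u.


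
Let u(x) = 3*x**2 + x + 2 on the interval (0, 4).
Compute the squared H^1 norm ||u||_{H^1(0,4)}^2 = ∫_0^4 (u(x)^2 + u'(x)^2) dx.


||u||_{H^1}^2 = 51308/15

The H^1 norm (squared) on an interval (0, L) is
  ||u||_{H^1}^2 = ∫_0^L u(x)^2 dx + ∫_0^L u'(x)^2 dx.
Compute u'(x) = 6*x + 1.
Then u(x)^2 = 9*x**4 + 6*x**3 + 13*x**2 + 4*x + 4 and u'(x)^2 = 36*x**2 + 12*x + 1.
Integrate each monomial from 0 to 4 using ∫_0^4 c·x^n dx = c·4^(n+1)/(n+1):
  ∫_0^4 u(x)^2 dx = ∫_0^4 (9*x^4 + 6*x^3 + 13*x^2 + 4*x + 4) dx. Term by term:
    ∫_0^4 9*x^4 dx = 9216/5;  ∫_0^4 6*x^3 dx = 384;  ∫_0^4 13*x^2 dx = 832/3;
    ∫_0^4 4*x dx = 32;  ∫_0^4 4 dx = 16.
  Sum: 9216/5 + 384 + 832/3 + 32 + 16 = 38288/15.
  ∫_0^4 u'(x)^2 dx = ∫_0^4 (36*x^2 + 12*x + 1) dx. Term by term:
    ∫_0^4 36*x^2 dx = 768;  ∫_0^4 12*x dx = 96;  ∫_0^4 1 dx = 4.
  Sum: 768 + 96 + 4 = 868.
Adding: ||u||_{H^1}^2 = 38288/15 + 868 = 51308/15.


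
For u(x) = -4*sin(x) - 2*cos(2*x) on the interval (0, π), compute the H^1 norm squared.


||u||_{H^1(0,π)}^2 = -160/3 + 26*π

u'(x) = 4*sin(2*x) - 4*cos(x).
Expand u² and (u')² and integrate term by term on (0, π), using: for integers n ≥ 1, ∫_0^π sin²(nx) dx = ∫_0^π cos²(nx) dx = π/2; for n ≠ n', ∫_0^π sin(nx)sin(n'x) dx = ∫_0^π cos(nx)cos(n'x) dx = 0; and by product-to-sum, ∫_0^π sin(nx)cos(n'x) dx = ½∫_0^π [sin((n+n')x) + sin((n−n')x)] dx, which is 0 when n+n' is even and 2n/(n²−n'²) when n+n' is odd (it need not vanish on (0, π)).
  u² squared terms: (-4)²·∫sin(x)² dx = 16·π/2 = 8*π;  (-2)²·∫cos(2x)² dx = 4·π/2 = 2*π.
  u² cross terms: 2·(-4)·(-2)·∫sin(x)·cos(2x) dx = 16·(-2/3) = -32/3.
  So ∫_0^π u² dx = 8*π + 2*π − 32/3 = -32/3 + 10*π.
  (u')² squared terms: (-4)²·∫cos(x)² dx = 16·π/2 = 8*π;  (4)²·∫sin(2x)² dx = 16·π/2 = 8*π.
  (u')² cross terms: 2·(-4)·(4)·∫cos(x)·sin(2x) dx = -32·(4/3) = -128/3.
  So ∫_0^π (u')² dx = 8*π + 8*π − 128/3 = -128/3 + 16*π.
||u||_{H^1}^2 = (-32/3 + 10*π) + (-128/3 + 16*π) = -160/3 + 26*π.


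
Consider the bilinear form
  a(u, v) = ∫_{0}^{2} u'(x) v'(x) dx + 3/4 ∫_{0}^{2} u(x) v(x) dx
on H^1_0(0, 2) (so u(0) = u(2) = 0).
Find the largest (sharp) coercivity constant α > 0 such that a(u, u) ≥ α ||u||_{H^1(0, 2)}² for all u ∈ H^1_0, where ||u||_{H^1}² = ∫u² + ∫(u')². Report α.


α = (3 + π^2)/(4 + π^2)

Coercivity of a(·,·) on H^1_0(0, 2) means a(u, u) ≥ α ||u||_{H^1}² for every u ∈ H^1_0.
The interval has length L = 2, and Poincaré/coercivity depend only on L. Here a(u, u) = ∫(u')² + (3/4)·∫u².
Here 0 < c = 3/4 < 1. The condition a(u,u) ≥ α||u||_{H^1}² reads (1−α)∫(u')² ≥ (α−c)∫u². Any admissible α is ≤ 1 (rapidly oscillating u have ∫u²/∫(u')² → 0), and α = 1 would force 0 ≥ (1−c)∫u², impossible since c < 1; so 1−α > 0. By the sharp Poincaré inequality on H^1_0 of an interval of length L, ∫(u')² ≥ (π/L)²∫u² with equality for the first sine mode sin(π(x−x₀)/L) (x₀ the left endpoint), so the inequality holds for all u iff (1−α)(π/L)² ≥ α − c, i.e. α ≤ ((π/L)² + c)/((π/L)² + 1) = (1 + c(L/π)²)/(1 + (L/π)²). With (π/L)² = π^2/4 and c = 3/4, the largest admissible constant is α = ((π/L)² + c)/((π/L)² + 1).
Simplifying, α = (3 + π^2)/(4 + π^2).


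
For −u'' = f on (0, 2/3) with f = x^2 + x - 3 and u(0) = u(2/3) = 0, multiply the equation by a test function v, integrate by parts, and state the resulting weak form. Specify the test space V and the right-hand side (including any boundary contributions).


V = H^1_0(0, 2/3) (so v(0) = v(2/3) = 0); weak form: ∫_0^2/3 u'v' dx = ∫_0^2/3 (x^2 + x - 3) v dx for all v ∈ V.

Multiply both sides by a test function v and integrate from 0 to 2/3:
  ∫_0^2/3 −u''(x) v(x) dx = ∫_0^2/3 f(x) v(x) dx.
Integrate the LHS by parts once:
  ∫_0^2/3 −u'' v dx = −[u'(x) v(x)]_0^2/3 + ∫_0^2/3 u'(x) v'(x) dx.
Thus ∫_0^2/3 u'(x) v'(x) dx = ∫_0^2/3 f(x) v(x) dx + [u'(x) v(x)]_0^2/3.
Choose V so that boundary terms are either known or forced to vanish.
u is Dirichlet: u(0) = u(2/3) = 0. Let V = H^1_0(0, 2/3); then v(0) = v(2/3) = 0, and [u' v]_0^2/3 = 0.
Weak formulation: find u (satisfying any essential BC) such that ∫_0^2/3 u'(x) v'(x) dx = ∫_0^2/3 f v dx for all v ∈ V.
Substituting f(x) = x^2 + x - 3, the right-hand side is ∫_0^2/3 (x^2 + x - 3) v dx.


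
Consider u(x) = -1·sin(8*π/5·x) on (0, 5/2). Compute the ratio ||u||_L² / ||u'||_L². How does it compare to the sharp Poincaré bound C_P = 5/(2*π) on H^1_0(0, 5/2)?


||u||_L² / ||u'||_L² = 5/(8*π) < C_P = 5/(2*π).

u(x) = -1·sin(8*π/5·x), so u'(x) = -8*π*cos(8*π*x/5)/5.
Writing u(x) = A·sin(kπx/L) with A = -1 and k = 4, use ∫_0^L sin²(kπx/L) dx = L/2 and ∫_0^L cos²(kπx/L) dx = L/2.
u² = 1·sin²(8*π/5·x) and (u')² = 64*π^2/25·cos²(8*π/5·x), and each of sin², cos² integrates to L/2 = 5/4 over (0, 5/2).
∫_0^5/2 u² dx = 5/4, so ||u||_L² = sqrt(5)/2.
∫_0^5/2 (u')² dx = 16*π^2/5, so ||u'||_L² = 4*sqrt(5)*π/5.
Ratio ||u||_L² / ||u'||_L² = 5/(8*π).
Sharp Poincaré constant on H^1_0(0, 5/2) is C_P = L/π = 5/(2*π), achieved by sin(2*π/5·x).
This is the k = 4 harmonic; the ratio L/(kπ) is strictly less than C_P = L/π, consistent with the sharp inequality ||u||_L² ≤ C_P ||u'||_L².


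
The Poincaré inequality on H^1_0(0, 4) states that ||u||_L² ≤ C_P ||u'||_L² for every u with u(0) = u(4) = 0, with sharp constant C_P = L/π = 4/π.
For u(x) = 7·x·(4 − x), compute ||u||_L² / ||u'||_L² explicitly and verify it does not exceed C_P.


||u||_L² / ||u'||_L² = 2*sqrt(10)/5 < C_P = 4/π.

u(x) = 7·x·(4 − x), so u'(x) = 28 - 14*x.
u(x) = 7·x·(4 − x) vanishes at x = 0 and x = 4, so u ∈ H^1_0(0, 4). Differentiate via the product rule and integrate the resulting polynomials term by term.
  ∫_0^4 u² dx = ∫_0^4 (49*x^4 - 392*x^3 + 784*x^2) dx. Term by term:
    ∫_0^4 49*x^4 dx = 50176/5;  ∫_0^4 -392*x^3 dx = -25088;  ∫_0^4 784*x^2 dx = 50176/3.
  Sum: 50176/5 − 25088 + 50176/3 = 25088/15.
  ∫_0^4 (u')² dx = ∫_0^4 (196*x^2 - 784*x + 784) dx. Term by term:
    ∫_0^4 196*x^2 dx = 12544/3;  ∫_0^4 -784*x dx = -6272;  ∫_0^4 784 dx = 3136.
  Sum: 12544/3 − 6272 + 3136 = 3136/3.
∫_0^4 u² dx = 25088/15, so ||u||_L² = 112*sqrt(30)/15.
∫_0^4 (u')² dx = 3136/3, so ||u'||_L² = 56*sqrt(3)/3.
Ratio ||u||_L² / ||u'||_L² = 2*sqrt(10)/5.
Sharp Poincaré constant on H^1_0(0, 4) is C_P = L/π = 4/π, achieved by sin(π/4·x).
A polynomial bump cannot attain the sharp Poincaré constant (only the first sine eigenfunction does), so the ratio is strictly less than C_P, consistent with ||u||_L² ≤ C_P ||u'||_L².


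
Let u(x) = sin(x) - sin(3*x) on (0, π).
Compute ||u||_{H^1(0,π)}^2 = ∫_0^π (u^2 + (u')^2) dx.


||u||_{H^1(0,π)}^2 = 6*π

u'(x) = cos(x) - 3*cos(3*x).
Expand u² and (u')² and integrate term by term on (0, π), using: for integers n ≥ 1, ∫_0^π sin²(nx) dx = ∫_0^π cos²(nx) dx = π/2; for n ≠ n', ∫_0^π sin(nx)sin(n'x) dx = ∫_0^π cos(nx)cos(n'x) dx = 0; and by product-to-sum, ∫_0^π sin(nx)cos(n'x) dx = ½∫_0^π [sin((n+n')x) + sin((n−n')x)] dx, which is 0 when n+n' is even and 2n/(n²−n'²) when n+n' is odd (it need not vanish on (0, π)).
  u² squared terms: (-1)²·∫sin(3x)² dx = 1·π/2 = π/2;  (1)²·∫sin(x)² dx = 1·π/2 = π/2.
  u² cross terms: 2·(-1)·(1)·∫sin(3x)·sin(x) dx = -2·(0) = 0.
  So ∫_0^π u² dx = π/2 + π/2 + 0 = π.
  (u')² squared terms: (-3)²·∫cos(3x)² dx = 9·π/2 = 9*π/2;  (1)²·∫cos(x)² dx = 1·π/2 = π/2.
  (u')² cross terms: 2·(-3)·(1)·∫cos(3x)·cos(x) dx = -6·(0) = 0.
  So ∫_0^π (u')² dx = 9*π/2 + π/2 + 0 = 5*π.
||u||_{H^1}^2 = (π) + (5*π) = 6*π.


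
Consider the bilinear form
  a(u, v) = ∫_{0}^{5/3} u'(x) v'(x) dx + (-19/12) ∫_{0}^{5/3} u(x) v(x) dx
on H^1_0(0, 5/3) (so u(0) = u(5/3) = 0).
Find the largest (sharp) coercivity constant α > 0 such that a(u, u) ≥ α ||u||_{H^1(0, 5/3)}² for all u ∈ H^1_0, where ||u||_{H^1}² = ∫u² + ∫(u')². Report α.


α = (-475 + 108*π^2)/(12*(25 + 9*π^2))

Coercivity of a(·,·) on H^1_0(0, 5/3) means a(u, u) ≥ α ||u||_{H^1}² for every u ∈ H^1_0.
The interval has length L = 5/3, and Poincaré/coercivity depend only on L. Here a(u, u) = ∫(u')² + (-19/12)·∫u².
Here c = -19/12 < 0 with |c| < (π/L)² = 9*π^2/25, so coercivity still holds. The condition a(u,u) ≥ α||u||_{H^1}² reads (1−α)∫(u')² ≥ (α−c)∫u². Any admissible α is ≤ 1 (rapidly oscillating u have ∫u²/∫(u')² → 0), and α = 1 would force 0 ≥ (1−c)∫u², impossible since c < 1; so 1−α > 0. By the sharp Poincaré inequality on H^1_0 of an interval of length L, ∫(u')² ≥ (π/L)²∫u² with equality for the first sine mode sin(π(x−x₀)/L) (x₀ the left endpoint), so the inequality holds for all u iff (1−α)(π/L)² ≥ α − c, i.e. α ≤ ((π/L)² + c)/((π/L)² + 1) = (1 + c(L/π)²)/(1 + (L/π)²). (Direct route, valid since c ≤ 0: Poincaré gives c∫u² ≥ c(L/π)²∫(u')², so a(u,u) ≥ (1 + c(L/π)²)∫(u')², while ||u||_{H^1}² ≤ (1 + (L/π)²)∫(u')²; dividing yields the same α.) With (π/L)² = 9*π^2/25 and c = -19/12, the largest admissible constant is α = ((π/L)² + c)/((π/L)² + 1).
Simplifying, α = (-475 + 108*π^2)/(12*(25 + 9*π^2)).


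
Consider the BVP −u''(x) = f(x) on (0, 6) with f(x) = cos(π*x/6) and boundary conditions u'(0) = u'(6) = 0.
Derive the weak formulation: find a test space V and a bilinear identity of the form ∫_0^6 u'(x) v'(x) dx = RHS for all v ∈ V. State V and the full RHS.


V = H^1(0, 6) (no boundary constraint on v; u is determined up to an additive constant); weak form: ∫_0^6 u'v' dx = ∫_0^6 (cos(π*x/6)) v dx for all v ∈ V.

Multiply both sides by a test function v and integrate from 0 to 6:
  ∫_0^6 −u''(x) v(x) dx = ∫_0^6 f(x) v(x) dx.
Integrate the LHS by parts once:
  ∫_0^6 −u'' v dx = −[u'(x) v(x)]_0^6 + ∫_0^6 u'(x) v'(x) dx.
Thus ∫_0^6 u'(x) v'(x) dx = ∫_0^6 f(x) v(x) dx + [u'(x) v(x)]_0^6.
Choose V so that boundary terms are either known or forced to vanish.
u has homogeneous Neumann: u'(0) = u'(6) = 0. So [u' v]_0^6 = 0·v(6) − 0·v(0) = 0 for any v; take V = H^1(0, 6).
Weak formulation: find u (satisfying any essential BC) such that ∫_0^6 u'(x) v'(x) dx = ∫_0^6 f v dx for all v ∈ V (homogeneous Neumann, so boundary terms vanish).
Substituting f(x) = cos(π*x/6), the right-hand side is ∫_0^6 (cos(π*x/6)) v dx.
Compatibility check (pure Neumann): taking v ≡ 1 ∈ V gives 0 = ∫_0^6 f dx + (0) − (0), i.e. ∫_0^6 f dx must equal u'(0) − u'(6) = 0. Indeed ∫_0^6 (cos(π*x/6)) dx = 0, so the data are compatible. The solution is then unique only up to an additive constant (fix it e.g. by requiring ∫_0^6 u dx = 0).


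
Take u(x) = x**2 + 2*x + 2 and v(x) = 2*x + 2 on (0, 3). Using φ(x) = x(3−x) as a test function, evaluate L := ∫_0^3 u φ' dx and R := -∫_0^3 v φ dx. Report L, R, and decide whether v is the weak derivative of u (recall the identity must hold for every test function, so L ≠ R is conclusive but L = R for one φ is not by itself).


LHS = -45/2, RHS = -45/2. Yes, v = u' weakly.

u(x) = x**2 + 2*x + 2, classical derivative u'(x) = 2*x + 2.
φ(x) = x(3−x), so φ'(x) = 3 - 2*x.
Note φ(0) = φ(3) = 0, so the boundary term u·φ vanishes.
LHS = ∫_0^3 u(x) φ'(x) dx = ∫_0^3 (-2*x^3 - x^2 + 2*x + 6) dx. Term by term:
  ∫_0^3 -2*x^3 dx = -81/2;  ∫_0^3 -x^2 dx = -9;  ∫_0^3 2*x dx = 9;
  ∫_0^3 6 dx = 18.
Sum: -81/2 − 9 + 9 + 18 = -45/2.
So LHS = -45/2.
∫_0^3 v(x) φ(x) dx = ∫_0^3 (-2*x^3 + 4*x^2 + 6*x) dx. Term by term:
  ∫_0^3 -2*x^3 dx = -81/2;  ∫_0^3 4*x^2 dx = 36;  ∫_0^3 6*x dx = 27.
Sum: -81/2 + 36 + 27 = 45/2.
So RHS = -∫_0^3 v(x) φ(x) dx = -45/2.
LHS = RHS, so the identity holds for this test φ.
Moreover u is smooth here and v(x) = u'(x) = 2*x + 2 pointwise, so the identity holds for every test function. Hence v is the weak derivative of u.
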